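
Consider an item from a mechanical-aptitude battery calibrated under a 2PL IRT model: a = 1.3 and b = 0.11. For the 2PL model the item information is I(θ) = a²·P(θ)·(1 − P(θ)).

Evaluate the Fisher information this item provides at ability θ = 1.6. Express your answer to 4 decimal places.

P = 1/(1+e^{-1.9370}) = 0.8740
P(1−P) = 0.8740 × 0.1260 = 0.1101
I = a² × P(1−P) = 1.3² × 0.1101 = 0.18608

0.1861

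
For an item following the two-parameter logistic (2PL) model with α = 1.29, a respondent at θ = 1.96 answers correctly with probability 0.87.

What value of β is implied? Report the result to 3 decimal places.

0.486

P(θ) = 1 / (1 + exp(−α(θ − β)))
logit(0.87) = ln(0.87/0.13) = 1.9010
β = θ − logit/(α) = 1.96 − 1.9010/1.2900 = 0.4864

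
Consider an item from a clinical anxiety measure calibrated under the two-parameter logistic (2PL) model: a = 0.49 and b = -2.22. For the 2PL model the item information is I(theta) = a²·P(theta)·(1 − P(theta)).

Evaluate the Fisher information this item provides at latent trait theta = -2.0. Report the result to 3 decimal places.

0.060

P = 1/(1+e^{-0.1078}) = 0.5269
P(1−P) = 0.5269 × 0.4731 = 0.2493
I = a² × P(1−P) = 0.49² × 0.2493 = 0.05985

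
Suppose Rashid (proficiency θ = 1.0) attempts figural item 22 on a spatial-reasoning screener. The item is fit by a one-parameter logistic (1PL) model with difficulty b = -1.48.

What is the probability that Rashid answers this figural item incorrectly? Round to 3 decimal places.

P(θ) = 1 / (1 + exp(−(θ − b)))
Exponent: (1.0 − (-1.48)) = 2.4800
1/(1 + e^{-2.4800}) = 0.9227
P = 0.9227
P(incorrect) = 1 − 0.9227 = 0.0773

0.077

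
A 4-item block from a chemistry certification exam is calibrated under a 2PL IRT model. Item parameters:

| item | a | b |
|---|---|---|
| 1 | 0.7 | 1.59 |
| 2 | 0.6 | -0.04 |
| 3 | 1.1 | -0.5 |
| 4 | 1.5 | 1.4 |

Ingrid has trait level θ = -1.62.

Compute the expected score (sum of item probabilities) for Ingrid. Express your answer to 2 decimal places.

P(θ) = 1 / (1 + exp(−a(θ − b)))
P_1 = 1/(1+e^{2.2470}) = 0.0956
P_2 = 1/(1+e^{0.9480}) = 0.2793
P_3 = 1/(1+e^{1.2320}) = 0.2258
P_4 = 1/(1+e^{4.5300}) = 0.0107
E[score] = 0.0956 + 0.2793 + 0.2258 + 0.0107 = 0.6114

0.61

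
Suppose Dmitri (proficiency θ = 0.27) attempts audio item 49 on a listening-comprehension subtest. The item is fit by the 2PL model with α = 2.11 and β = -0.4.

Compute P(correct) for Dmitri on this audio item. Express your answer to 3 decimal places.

P(θ) = 1 / (1 + exp(−α(θ − β)))
Exponent: 2.11 × (0.27 − (-0.4)) = 1.4137
1/(1 + e^{-1.4137}) = 0.8043

0.804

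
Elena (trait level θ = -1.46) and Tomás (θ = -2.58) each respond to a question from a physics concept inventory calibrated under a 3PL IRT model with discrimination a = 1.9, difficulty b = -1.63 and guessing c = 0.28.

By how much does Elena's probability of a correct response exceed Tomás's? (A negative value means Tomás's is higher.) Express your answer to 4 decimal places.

0.3159

P(θ) = c + (1 − c) · 1 / (1 + exp(−a(θ − b)))
P(Elena) = 0.6976  [exponent 0.3230]
P(Tomás) = 0.3817  [exponent -1.8050]
Difference = 0.6976 − 0.3817 = 0.3159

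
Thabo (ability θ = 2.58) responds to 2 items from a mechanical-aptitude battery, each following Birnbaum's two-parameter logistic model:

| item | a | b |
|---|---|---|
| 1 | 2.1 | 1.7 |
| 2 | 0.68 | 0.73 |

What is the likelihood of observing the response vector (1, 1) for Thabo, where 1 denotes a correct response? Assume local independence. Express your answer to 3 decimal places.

0.673

P(θ) = 1 / (1 + exp(−a(θ − b)))
P_1 = 1/(1+e^{-1.8480}) = 0.8639
P_2 = 1/(1+e^{-1.2580}) = 0.7787
L = P_1 × P_2 = 0.8639 × 0.7787 = 0.67270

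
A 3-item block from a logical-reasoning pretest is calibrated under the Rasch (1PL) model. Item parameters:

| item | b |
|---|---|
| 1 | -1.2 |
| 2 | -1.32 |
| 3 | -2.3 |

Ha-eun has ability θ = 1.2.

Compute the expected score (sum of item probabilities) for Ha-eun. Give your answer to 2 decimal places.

P(θ) = 1 / (1 + exp(−(θ − b)))
P_1 = 1/(1+e^{-2.4000}) = 0.9168
P_2 = 1/(1+e^{-2.5200}) = 0.9255
P_3 = 1/(1+e^{-3.5000}) = 0.9707
E[score] = 0.9168 + 0.9255 + 0.9707 = 2.8130

2.81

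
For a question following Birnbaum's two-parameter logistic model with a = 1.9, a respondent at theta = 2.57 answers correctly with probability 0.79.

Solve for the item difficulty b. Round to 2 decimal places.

P(theta) = 1 / (1 + exp(−a(theta − b)))
logit(0.79) = ln(0.79/0.21) = 1.3249
b = theta − logit/(a) = 2.57 − 1.3249/1.9000 = 1.8727

1.87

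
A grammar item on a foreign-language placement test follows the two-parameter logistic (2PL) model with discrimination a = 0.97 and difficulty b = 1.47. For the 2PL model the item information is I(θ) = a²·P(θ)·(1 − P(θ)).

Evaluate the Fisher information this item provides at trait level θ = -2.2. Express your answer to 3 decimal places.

0.025

P = 1/(1+e^{3.5599}) = 0.0277
P(1−P) = 0.0277 × 0.9723 = 0.0269
I = a² × P(1−P) = 0.97² × 0.0269 = 0.02530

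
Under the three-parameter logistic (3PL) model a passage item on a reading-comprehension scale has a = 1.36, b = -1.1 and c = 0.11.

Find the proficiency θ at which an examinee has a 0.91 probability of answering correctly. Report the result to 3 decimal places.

0.506

P(θ) = c + (1 − c) · 1 / (1 + exp(−a(θ − b)))
Remove guessing floor: (0.91 − 0.11)/(1 − 0.11) = 0.8989
logit = ln(0.8989/0.1011) = 2.1848
θ = b + logit/(a) = -1.1 + 2.1848/1.3600 = 0.5065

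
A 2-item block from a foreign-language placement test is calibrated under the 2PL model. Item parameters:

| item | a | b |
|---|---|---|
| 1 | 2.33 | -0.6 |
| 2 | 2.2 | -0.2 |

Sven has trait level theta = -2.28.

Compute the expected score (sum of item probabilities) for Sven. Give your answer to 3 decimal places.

P(theta) = 1 / (1 + exp(−a(theta − b)))
P_1 = 1/(1+e^{3.9144}) = 0.0196
P_2 = 1/(1+e^{4.5760}) = 0.0102
E[score] = 0.0196 + 0.0102 = 0.0298

0.030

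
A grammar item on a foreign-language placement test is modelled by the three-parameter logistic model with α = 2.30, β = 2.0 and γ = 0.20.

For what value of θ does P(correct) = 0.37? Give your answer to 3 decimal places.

1.430

P(θ) = γ + (1 − γ) · 1 / (1 + exp(−α(θ − β)))
Remove guessing floor: (0.37 − 0.20)/(1 − 0.20) = 0.2125
logit = ln(0.2125/0.7875) = -1.3099
θ = β + logit/(α) = 2.0 + (-1.3099)/2.3000 = 1.4305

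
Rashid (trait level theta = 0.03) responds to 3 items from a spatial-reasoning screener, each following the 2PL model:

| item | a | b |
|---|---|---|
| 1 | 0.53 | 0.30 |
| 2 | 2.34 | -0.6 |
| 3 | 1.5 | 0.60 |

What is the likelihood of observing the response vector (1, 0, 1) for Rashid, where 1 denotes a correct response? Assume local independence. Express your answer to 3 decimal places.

P(theta) = 1 / (1 + exp(−a(theta − b)))
P_1 = 1/(1+e^{0.1431}) = 0.4643
P_2 = 1/(1+e^{-1.4742}) = 0.8137
P_3 = 1/(1+e^{0.8550}) = 0.2984
L = P_1 × (1−P_2) × P_3 = 0.4643 × 0.1863 × 0.2984 = 0.02581

0.026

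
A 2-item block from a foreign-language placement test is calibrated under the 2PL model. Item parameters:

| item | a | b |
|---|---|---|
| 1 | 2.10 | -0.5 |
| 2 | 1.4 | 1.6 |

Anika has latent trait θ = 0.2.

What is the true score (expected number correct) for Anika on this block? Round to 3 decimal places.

0.937

P(θ) = 1 / (1 + exp(−a(θ − b)))
P_1 = 1/(1+e^{-1.4700}) = 0.8131
P_2 = 1/(1+e^{1.9600}) = 0.1235
E[score] = 0.8131 + 0.1235 = 0.9365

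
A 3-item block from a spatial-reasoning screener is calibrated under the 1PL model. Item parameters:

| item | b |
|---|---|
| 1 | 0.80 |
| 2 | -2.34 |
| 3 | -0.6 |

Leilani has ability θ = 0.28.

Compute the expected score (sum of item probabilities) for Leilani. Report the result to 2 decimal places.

2.01

P(θ) = 1 / (1 + exp(−(θ − b)))
P_1 = 1/(1+e^{0.5200}) = 0.3729
P_2 = 1/(1+e^{-2.6200}) = 0.9321
P_3 = 1/(1+e^{-0.8800}) = 0.7068
E[score] = 0.3729 + 0.9321 + 0.7068 = 2.0118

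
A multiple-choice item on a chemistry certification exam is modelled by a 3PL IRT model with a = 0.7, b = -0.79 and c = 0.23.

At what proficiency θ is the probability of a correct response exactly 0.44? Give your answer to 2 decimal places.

P(θ) = c + (1 − c) · 1 / (1 + exp(−a(θ − b)))
Remove guessing floor: (0.44 − 0.23)/(1 − 0.23) = 0.2727
logit = ln(0.2727/0.7273) = -0.9808
θ = b + logit/(a) = -0.79 + (-0.9808)/0.7000 = -2.1912

-2.19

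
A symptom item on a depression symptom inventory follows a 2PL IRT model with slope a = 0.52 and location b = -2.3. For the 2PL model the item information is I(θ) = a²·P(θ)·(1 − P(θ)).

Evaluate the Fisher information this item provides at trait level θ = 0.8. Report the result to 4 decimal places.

P = 1/(1+e^{-1.6120}) = 0.8337
P(1−P) = 0.8337 × 0.1663 = 0.1387
I = a² × P(1−P) = 0.52² × 0.1387 = 0.03749

0.0375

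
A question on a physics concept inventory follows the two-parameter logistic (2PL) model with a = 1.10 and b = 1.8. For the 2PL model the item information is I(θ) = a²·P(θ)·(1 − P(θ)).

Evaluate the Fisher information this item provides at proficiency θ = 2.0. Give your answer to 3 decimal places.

0.299

P = 1/(1+e^{-0.2200}) = 0.5548
P(1−P) = 0.5548 × 0.4452 = 0.2470
I = a² × P(1−P) = 1.10² × 0.2470 = 0.29887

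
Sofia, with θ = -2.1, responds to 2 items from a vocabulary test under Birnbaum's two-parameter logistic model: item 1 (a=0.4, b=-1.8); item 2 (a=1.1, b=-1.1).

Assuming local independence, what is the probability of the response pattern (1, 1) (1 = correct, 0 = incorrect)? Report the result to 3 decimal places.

P(θ) = 1 / (1 + exp(−a(θ − b)))
P_1 = 1/(1+e^{0.1200}) = 0.4700
P_2 = 1/(1+e^{1.1000}) = 0.2497
L = P_1 × P_2 = 0.4700 × 0.2497 = 0.11739

0.117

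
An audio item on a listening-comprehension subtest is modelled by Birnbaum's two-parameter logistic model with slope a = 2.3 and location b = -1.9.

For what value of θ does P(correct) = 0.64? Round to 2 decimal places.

-1.65

P(θ) = 1 / (1 + exp(−a(θ − b)))
logit = ln(0.6400/0.3600) = 0.5754
θ = b + logit/(a) = -1.9 + 0.5754/2.3000 = -1.6498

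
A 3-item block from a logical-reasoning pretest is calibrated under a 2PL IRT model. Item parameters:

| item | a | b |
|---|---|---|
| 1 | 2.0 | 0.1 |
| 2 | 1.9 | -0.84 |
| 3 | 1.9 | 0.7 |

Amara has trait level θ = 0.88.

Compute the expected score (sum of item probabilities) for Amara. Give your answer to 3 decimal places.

2.374

P(θ) = 1 / (1 + exp(−a(θ − b)))
P_1 = 1/(1+e^{-1.5600}) = 0.8264
P_2 = 1/(1+e^{-3.2680}) = 0.9633
P_3 = 1/(1+e^{-0.3420}) = 0.5847
E[score] = 0.8264 + 0.9633 + 0.5847 = 2.3743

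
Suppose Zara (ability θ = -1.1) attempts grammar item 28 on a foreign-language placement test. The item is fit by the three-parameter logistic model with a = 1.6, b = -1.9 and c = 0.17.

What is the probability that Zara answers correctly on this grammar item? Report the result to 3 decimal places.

0.819

P(θ) = c + (1 − c) · 1 / (1 + exp(−a(θ − b)))
Exponent: 1.6 × (-1.1 − (-1.9)) = 1.2800
1/(1 + e^{-1.2800}) = 0.7824
P = 0.17 + 0.83 × 0.7824 = 0.8194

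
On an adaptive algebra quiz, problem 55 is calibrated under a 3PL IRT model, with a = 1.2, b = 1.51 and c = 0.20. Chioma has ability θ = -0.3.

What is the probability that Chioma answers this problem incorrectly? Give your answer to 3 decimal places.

0.718

P(θ) = c + (1 − c) · 1 / (1 + exp(−a(θ − b)))
Exponent: 1.2 × (-0.3 − 1.51) = -2.1720
1/(1 + e^{2.1720}) = 0.1023
P = 0.20 + 0.80 × 0.1023 = 0.2818
P(incorrect) = 1 − 0.2818 = 0.7182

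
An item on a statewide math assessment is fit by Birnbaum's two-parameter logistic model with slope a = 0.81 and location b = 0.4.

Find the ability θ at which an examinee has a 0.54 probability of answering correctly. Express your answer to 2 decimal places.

0.60

P(θ) = 1 / (1 + exp(−a(θ − b)))
logit = ln(0.5400/0.4600) = 0.1603
θ = b + logit/(a) = 0.4 + 0.1603/0.8100 = 0.5980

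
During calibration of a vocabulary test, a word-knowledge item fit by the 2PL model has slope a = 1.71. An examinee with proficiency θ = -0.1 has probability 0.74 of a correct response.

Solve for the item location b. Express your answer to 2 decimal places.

P(θ) = 1 / (1 + exp(−a(θ − b)))
logit(0.74) = ln(0.74/0.26) = 1.0460
b = θ − logit/(a) = -0.1 − 1.0460/1.7100 = -0.7117

-0.71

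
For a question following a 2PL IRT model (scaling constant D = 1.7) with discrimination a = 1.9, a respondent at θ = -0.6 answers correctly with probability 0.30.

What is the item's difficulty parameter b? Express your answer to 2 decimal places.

P(θ) = 1 / (1 + exp(−D·a(θ − b)))
logit(0.30) = ln(0.30/0.70) = -0.8473
b = θ − logit/(1.7·a) = -0.6 − (-0.8473)/3.2300 = -0.3377

-0.34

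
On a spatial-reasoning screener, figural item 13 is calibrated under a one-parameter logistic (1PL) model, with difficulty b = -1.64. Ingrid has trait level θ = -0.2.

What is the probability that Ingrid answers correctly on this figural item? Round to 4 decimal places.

0.8085

P(θ) = 1 / (1 + exp(−(θ − b)))
Exponent: (-0.2 − (-1.64)) = 1.4400
1/(1 + e^{-1.4400}) = 0.8085
P = 0.8085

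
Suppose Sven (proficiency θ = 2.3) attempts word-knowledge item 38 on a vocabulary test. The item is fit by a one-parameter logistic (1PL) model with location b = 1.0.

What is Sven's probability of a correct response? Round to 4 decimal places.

0.7858

P(θ) = 1 / (1 + exp(−(θ − b)))
Exponent: (2.3 − 1.0) = 1.3000
1/(1 + e^{-1.3000}) = 0.7858
P = 0.7858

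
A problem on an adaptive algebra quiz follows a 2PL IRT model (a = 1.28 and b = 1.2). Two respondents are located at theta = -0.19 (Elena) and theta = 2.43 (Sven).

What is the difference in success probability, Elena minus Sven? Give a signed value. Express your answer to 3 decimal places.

-0.684

P(theta) = 1 / (1 + exp(−a(theta − b)))
P(Elena) = 0.1444  [exponent -1.7792]
P(Sven) = 0.8284  [exponent 1.5744]
Difference = 0.1444 − 0.8284 = -0.6840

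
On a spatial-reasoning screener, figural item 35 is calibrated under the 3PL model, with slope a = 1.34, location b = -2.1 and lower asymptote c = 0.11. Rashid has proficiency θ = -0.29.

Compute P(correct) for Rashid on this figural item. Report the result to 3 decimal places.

P(θ) = c + (1 − c) · 1 / (1 + exp(−a(θ − b)))
Exponent: 1.34 × (-0.29 − (-2.1)) = 2.4254
1/(1 + e^{-2.4254}) = 0.9187
P = 0.11 + 0.89 × 0.9187 = 0.9277

0.928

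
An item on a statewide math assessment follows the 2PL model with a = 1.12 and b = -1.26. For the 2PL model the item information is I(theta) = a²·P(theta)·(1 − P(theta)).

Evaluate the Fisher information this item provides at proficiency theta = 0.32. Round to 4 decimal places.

0.1560

P = 1/(1+e^{-1.7696}) = 0.8544
P(1−P) = 0.8544 × 0.1456 = 0.1244
I = a² × P(1−P) = 1.12² × 0.1244 = 0.15604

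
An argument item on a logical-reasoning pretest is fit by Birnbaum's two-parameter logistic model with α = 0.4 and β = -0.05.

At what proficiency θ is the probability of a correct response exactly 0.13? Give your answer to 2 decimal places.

-4.80

P(θ) = 1 / (1 + exp(−α(θ − β)))
logit = ln(0.1300/0.8700) = -1.9010
θ = β + logit/(α) = -0.05 + (-1.9010)/0.4000 = -4.8024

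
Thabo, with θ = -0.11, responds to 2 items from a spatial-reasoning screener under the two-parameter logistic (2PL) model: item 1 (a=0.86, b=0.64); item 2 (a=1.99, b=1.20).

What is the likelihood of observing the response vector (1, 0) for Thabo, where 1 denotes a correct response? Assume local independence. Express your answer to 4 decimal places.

P(θ) = 1 / (1 + exp(−a(θ − b)))
P_1 = 1/(1+e^{0.6450}) = 0.3441
P_2 = 1/(1+e^{2.6069}) = 0.0687
L = P_1 × (1−P_2) = 0.3441 × 0.9313 = 0.32048

0.3205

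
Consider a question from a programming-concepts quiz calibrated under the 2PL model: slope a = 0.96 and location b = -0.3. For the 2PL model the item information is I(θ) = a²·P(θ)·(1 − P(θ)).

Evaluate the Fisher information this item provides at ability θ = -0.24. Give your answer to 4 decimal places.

P = 1/(1+e^{-0.0576}) = 0.5144
P(1−P) = 0.5144 × 0.4856 = 0.2498
I = a² × P(1−P) = 0.96² × 0.2498 = 0.23021

0.2302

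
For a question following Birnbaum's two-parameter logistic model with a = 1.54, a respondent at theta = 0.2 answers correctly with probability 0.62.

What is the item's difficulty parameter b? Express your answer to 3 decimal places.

-0.118

P(theta) = 1 / (1 + exp(−a(theta − b)))
logit(0.62) = ln(0.62/0.38) = 0.4895
b = theta − logit/(a) = 0.2 − 0.4895/1.5400 = -0.1179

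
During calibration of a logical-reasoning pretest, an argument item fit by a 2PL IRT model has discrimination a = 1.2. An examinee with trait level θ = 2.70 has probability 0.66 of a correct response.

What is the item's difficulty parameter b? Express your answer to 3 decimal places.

P(θ) = 1 / (1 + exp(−a(θ − b)))
logit(0.66) = ln(0.66/0.34) = 0.6633
b = θ − logit/(a) = 2.70 − 0.6633/1.2000 = 2.1473

2.147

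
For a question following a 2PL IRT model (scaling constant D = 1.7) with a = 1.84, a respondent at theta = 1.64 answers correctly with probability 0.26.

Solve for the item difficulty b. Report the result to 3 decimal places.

1.974

P(theta) = 1 / (1 + exp(−D·a(theta − b)))
logit(0.26) = ln(0.26/0.74) = -1.0460
b = theta − logit/(1.7·a) = 1.64 − (-1.0460)/3.1280 = 1.9744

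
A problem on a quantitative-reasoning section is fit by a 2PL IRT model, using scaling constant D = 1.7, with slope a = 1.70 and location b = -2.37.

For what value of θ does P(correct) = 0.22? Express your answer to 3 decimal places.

-2.808

P(θ) = 1 / (1 + exp(−D·a(θ − b)))
logit = ln(0.2200/0.7800) = -1.2657
θ = b + logit/(1.7·a) = -2.37 + (-1.2657)/2.8900 = -2.8079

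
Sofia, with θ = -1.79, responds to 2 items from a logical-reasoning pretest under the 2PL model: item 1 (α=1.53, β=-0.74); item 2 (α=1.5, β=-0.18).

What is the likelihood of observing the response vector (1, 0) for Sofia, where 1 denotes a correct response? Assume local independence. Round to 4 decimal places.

0.1534

P(θ) = 1 / (1 + exp(−α(θ − β)))
P_1 = 1/(1+e^{1.6065}) = 0.1671
P_2 = 1/(1+e^{2.4150}) = 0.0820
L = P_1 × (1−P_2) = 0.1671 × 0.9180 = 0.15337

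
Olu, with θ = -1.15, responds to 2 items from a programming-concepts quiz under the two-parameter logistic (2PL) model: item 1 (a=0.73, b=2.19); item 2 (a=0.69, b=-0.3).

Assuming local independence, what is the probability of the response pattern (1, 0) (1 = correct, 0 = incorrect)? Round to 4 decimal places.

P(θ) = 1 / (1 + exp(−a(θ − b)))
P_1 = 1/(1+e^{2.4382}) = 0.0803
P_2 = 1/(1+e^{0.5865}) = 0.3574
L = P_1 × (1−P_2) = 0.0803 × 0.6426 = 0.05160

0.0516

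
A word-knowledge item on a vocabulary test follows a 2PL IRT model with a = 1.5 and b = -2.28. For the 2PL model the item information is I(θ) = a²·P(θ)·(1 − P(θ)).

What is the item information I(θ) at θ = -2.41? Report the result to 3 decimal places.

0.557

P = 1/(1+e^{0.1950}) = 0.4514
P(1−P) = 0.4514 × 0.5486 = 0.2476
I = a² × P(1−P) = 1.5² × 0.2476 = 0.55719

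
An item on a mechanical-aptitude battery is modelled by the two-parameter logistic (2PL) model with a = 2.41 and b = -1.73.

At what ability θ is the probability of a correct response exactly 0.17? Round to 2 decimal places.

P(θ) = 1 / (1 + exp(−a(θ − b)))
logit = ln(0.1700/0.8300) = -1.5856
θ = b + logit/(a) = -1.73 + (-1.5856)/2.4100 = -2.3879

-2.39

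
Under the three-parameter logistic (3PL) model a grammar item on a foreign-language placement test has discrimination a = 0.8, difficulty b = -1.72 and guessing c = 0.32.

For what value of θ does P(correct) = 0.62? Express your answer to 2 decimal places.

-2.02

P(θ) = c + (1 − c) · 1 / (1 + exp(−a(θ − b)))
Remove guessing floor: (0.62 − 0.32)/(1 − 0.32) = 0.4412
logit = ln(0.4412/0.5588) = -0.2364
θ = b + logit/(a) = -1.72 + (-0.2364)/0.8000 = -2.0155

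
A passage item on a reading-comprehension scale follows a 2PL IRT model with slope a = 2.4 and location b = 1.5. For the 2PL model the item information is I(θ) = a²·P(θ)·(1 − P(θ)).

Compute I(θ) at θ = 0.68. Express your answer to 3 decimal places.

0.620

P = 1/(1+e^{1.9680}) = 0.1226
P(1−P) = 0.1226 × 0.8774 = 0.1076
I = a² × P(1−P) = 2.4² × 0.1076 = 0.61962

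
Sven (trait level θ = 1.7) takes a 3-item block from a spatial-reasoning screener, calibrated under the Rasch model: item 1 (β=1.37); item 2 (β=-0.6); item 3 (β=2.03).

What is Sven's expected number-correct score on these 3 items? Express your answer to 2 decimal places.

P(θ) = 1 / (1 + exp(−(θ − β)))
P_1 = 1/(1+e^{-0.3300}) = 0.5818
P_2 = 1/(1+e^{-2.3000}) = 0.9089
P_3 = 1/(1+e^{0.3300}) = 0.4182
E[score] = 0.5818 + 0.9089 + 0.4182 = 1.9089

1.91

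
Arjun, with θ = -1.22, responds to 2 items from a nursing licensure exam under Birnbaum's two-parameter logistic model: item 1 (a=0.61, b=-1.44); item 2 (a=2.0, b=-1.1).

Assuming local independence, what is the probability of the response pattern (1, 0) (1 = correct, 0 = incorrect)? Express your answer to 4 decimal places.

0.2986

P(θ) = 1 / (1 + exp(−a(θ − b)))
P_1 = 1/(1+e^{-0.1342}) = 0.5335
P_2 = 1/(1+e^{0.2400}) = 0.4403
L = P_1 × (1−P_2) = 0.5335 × 0.5597 = 0.29861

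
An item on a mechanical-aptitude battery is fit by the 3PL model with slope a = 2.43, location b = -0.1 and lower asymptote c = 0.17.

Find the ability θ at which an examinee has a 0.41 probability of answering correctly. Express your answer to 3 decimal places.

-0.470

P(θ) = c + (1 − c) · 1 / (1 + exp(−a(θ − b)))
Remove guessing floor: (0.41 − 0.17)/(1 − 0.17) = 0.2892
logit = ln(0.2892/0.7108) = -0.8995
θ = b + logit/(a) = -0.1 + (-0.8995)/2.4300 = -0.4702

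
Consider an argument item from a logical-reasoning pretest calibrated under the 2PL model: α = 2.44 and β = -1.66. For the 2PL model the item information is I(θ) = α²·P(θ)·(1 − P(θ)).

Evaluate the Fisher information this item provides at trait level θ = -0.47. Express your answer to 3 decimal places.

P = 1/(1+e^{-2.9036}) = 0.9480
P(1−P) = 0.9480 × 0.0520 = 0.0493
I = α² × P(1−P) = 2.44² × 0.0493 = 0.29336

0.293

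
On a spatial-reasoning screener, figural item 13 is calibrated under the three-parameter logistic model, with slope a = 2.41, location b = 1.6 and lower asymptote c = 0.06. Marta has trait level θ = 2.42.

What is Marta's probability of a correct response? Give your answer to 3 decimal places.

0.886

P(θ) = c + (1 − c) · 1 / (1 + exp(−a(θ − b)))
Exponent: 2.41 × (2.42 − 1.6) = 1.9762
1/(1 + e^{-1.9762}) = 0.8783
P = 0.06 + 0.94 × 0.8783 = 0.8856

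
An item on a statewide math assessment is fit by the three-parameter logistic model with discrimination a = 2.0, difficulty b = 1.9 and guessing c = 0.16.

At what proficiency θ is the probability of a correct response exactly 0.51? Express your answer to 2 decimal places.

1.73

P(θ) = c + (1 − c) · 1 / (1 + exp(−a(θ − b)))
Remove guessing floor: (0.51 − 0.16)/(1 − 0.16) = 0.4167
logit = ln(0.4167/0.5833) = -0.3365
θ = b + logit/(a) = 1.9 + (-0.3365)/2.0000 = 1.7318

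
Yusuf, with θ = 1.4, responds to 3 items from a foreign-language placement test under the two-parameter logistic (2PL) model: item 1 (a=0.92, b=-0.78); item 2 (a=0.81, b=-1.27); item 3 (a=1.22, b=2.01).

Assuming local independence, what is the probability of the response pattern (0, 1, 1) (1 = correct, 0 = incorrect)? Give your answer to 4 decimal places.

P(θ) = 1 / (1 + exp(−a(θ − b)))
P_1 = 1/(1+e^{-2.0056}) = 0.8814
P_2 = 1/(1+e^{-2.1627}) = 0.8968
P_3 = 1/(1+e^{0.7442}) = 0.3221
L = (1−P_1) × P_2 × P_3 = 0.1186 × 0.8968 × 0.3221 = 0.03426

0.0343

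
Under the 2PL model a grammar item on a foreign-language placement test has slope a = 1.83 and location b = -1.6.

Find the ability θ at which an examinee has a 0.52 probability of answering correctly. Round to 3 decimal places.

-1.556

P(θ) = 1 / (1 + exp(−a(θ − b)))
logit = ln(0.5200/0.4800) = 0.0800
θ = b + logit/(a) = -1.6 + 0.0800/1.8300 = -1.5563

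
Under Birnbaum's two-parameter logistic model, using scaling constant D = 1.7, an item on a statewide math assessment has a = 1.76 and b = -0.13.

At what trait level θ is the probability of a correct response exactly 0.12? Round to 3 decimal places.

P(θ) = 1 / (1 + exp(−D·a(θ − b)))
logit = ln(0.1200/0.8800) = -1.9924
θ = b + logit/(1.7·a) = -0.13 + (-1.9924)/2.9920 = -0.7959

-0.796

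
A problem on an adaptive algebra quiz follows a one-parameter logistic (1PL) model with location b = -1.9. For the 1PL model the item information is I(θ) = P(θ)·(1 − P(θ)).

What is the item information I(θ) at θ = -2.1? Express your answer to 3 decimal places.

0.248

P = 1/(1+e^{0.2000}) = 0.4502
P(1−P) = 0.4502 × 0.5498 = 0.2475
I = P(1−P) = 0.24752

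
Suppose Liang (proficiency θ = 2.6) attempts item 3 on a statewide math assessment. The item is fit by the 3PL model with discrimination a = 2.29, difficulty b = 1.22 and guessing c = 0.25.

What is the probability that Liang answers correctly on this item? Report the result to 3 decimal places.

0.969

P(θ) = c + (1 − c) · 1 / (1 + exp(−a(θ − b)))
Exponent: 2.29 × (2.6 − 1.22) = 3.1602
1/(1 + e^{-3.1602}) = 0.9593
P = 0.25 + 0.75 × 0.9593 = 0.9695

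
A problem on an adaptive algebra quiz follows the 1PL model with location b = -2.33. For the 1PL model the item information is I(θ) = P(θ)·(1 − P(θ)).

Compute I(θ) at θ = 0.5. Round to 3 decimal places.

P = 1/(1+e^{-2.8300}) = 0.9443
P(1−P) = 0.9443 × 0.0557 = 0.0526
I = P(1−P) = 0.05262

0.053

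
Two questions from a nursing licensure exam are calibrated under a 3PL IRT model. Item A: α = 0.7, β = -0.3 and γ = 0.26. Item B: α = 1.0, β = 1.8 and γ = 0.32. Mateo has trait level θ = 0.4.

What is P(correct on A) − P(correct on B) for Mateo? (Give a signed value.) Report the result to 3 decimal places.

0.264

P(θ) = γ + (1 − γ) · 1 / (1 + exp(−α(θ − β)))
P_A = 0.7189
P_B = 0.4545
P_A − P_B = 0.2644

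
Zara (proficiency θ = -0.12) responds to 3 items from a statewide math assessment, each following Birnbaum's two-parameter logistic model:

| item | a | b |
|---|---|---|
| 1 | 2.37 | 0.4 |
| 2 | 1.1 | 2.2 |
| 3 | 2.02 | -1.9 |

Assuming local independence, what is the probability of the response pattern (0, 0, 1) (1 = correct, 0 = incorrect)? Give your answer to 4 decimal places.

0.6991

P(θ) = 1 / (1 + exp(−a(θ − b)))
P_1 = 1/(1+e^{1.2324}) = 0.2258
P_2 = 1/(1+e^{2.5520}) = 0.0723
P_3 = 1/(1+e^{-3.5956}) = 0.9733
L = (1−P_1) × (1−P_2) × P_3 = 0.7742 × 0.9277 × 0.9733 = 0.69908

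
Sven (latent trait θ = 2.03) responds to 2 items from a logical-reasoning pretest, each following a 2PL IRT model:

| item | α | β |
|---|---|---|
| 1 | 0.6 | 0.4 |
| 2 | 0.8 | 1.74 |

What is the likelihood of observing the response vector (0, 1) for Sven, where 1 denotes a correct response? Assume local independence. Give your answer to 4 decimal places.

0.1524

P(θ) = 1 / (1 + exp(−α(θ − β)))
P_1 = 1/(1+e^{-0.9780}) = 0.7267
P_2 = 1/(1+e^{-0.2320}) = 0.5577
L = (1−P_1) × P_2 = 0.2733 × 0.5577 = 0.15242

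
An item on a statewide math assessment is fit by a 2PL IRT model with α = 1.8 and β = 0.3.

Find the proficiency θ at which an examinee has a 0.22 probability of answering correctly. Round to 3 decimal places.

P(θ) = 1 / (1 + exp(−α(θ − β)))
logit = ln(0.2200/0.7800) = -1.2657
θ = β + logit/(α) = 0.3 + (-1.2657)/1.8000 = -0.4031

-0.403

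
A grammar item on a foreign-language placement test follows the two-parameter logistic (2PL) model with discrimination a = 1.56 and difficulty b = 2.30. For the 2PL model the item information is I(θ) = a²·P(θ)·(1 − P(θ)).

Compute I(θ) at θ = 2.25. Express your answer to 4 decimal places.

P = 1/(1+e^{0.0780}) = 0.4805
P(1−P) = 0.4805 × 0.5195 = 0.2496
I = a² × P(1−P) = 1.56² × 0.2496 = 0.60748

0.6075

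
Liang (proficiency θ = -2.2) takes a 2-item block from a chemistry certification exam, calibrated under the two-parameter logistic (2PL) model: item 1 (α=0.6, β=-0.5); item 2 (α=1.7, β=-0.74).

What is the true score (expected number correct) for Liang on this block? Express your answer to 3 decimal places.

0.342

P(θ) = 1 / (1 + exp(−α(θ − β)))
P_1 = 1/(1+e^{1.0200}) = 0.2650
P_2 = 1/(1+e^{2.4820}) = 0.0771
E[score] = 0.2650 + 0.0771 = 0.3422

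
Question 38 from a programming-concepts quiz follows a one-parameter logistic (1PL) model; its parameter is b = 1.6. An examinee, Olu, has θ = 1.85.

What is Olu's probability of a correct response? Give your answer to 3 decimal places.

P(θ) = 1 / (1 + exp(−(θ − b)))
Exponent: (1.85 − 1.6) = 0.2500
1/(1 + e^{-0.2500}) = 0.5622
P = 0.5622

0.562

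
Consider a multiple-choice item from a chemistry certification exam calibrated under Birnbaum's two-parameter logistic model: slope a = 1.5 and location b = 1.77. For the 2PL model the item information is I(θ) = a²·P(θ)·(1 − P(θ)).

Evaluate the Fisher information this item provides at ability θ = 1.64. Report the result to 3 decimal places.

P = 1/(1+e^{0.1950}) = 0.4514
P(1−P) = 0.4514 × 0.5486 = 0.2476
I = a² × P(1−P) = 1.5² × 0.2476 = 0.55719

0.557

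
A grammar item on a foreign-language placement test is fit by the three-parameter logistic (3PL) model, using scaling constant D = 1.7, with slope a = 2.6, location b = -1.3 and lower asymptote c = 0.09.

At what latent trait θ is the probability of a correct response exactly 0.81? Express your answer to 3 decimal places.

P(θ) = c + (1 − c) · 1 / (1 + exp(−D·a(θ − b)))
Remove guessing floor: (0.81 − 0.09)/(1 − 0.09) = 0.7912
logit = ln(0.7912/0.2088) = 1.3322
θ = b + logit/(1.7·a) = -1.3 + 1.3322/4.4200 = -0.9986

-0.999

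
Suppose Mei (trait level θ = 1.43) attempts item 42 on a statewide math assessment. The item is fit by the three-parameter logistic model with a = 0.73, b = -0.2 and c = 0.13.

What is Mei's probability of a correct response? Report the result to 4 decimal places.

P(θ) = c + (1 − c) · 1 / (1 + exp(−a(θ − b)))
Exponent: 0.73 × (1.43 − (-0.2)) = 1.1899
1/(1 + e^{-1.1899}) = 0.7667
P = 0.13 + 0.87 × 0.7667 = 0.7970

0.7970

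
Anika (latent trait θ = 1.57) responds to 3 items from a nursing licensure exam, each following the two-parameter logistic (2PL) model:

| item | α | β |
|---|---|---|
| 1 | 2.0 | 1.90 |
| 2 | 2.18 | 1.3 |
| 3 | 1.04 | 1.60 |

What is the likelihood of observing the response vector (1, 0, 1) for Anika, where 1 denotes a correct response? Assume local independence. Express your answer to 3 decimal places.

P(θ) = 1 / (1 + exp(−α(θ − β)))
P_1 = 1/(1+e^{0.6600}) = 0.3407
P_2 = 1/(1+e^{-0.5886}) = 0.6430
P_3 = 1/(1+e^{0.0312}) = 0.4922
L = P_1 × (1−P_2) × P_3 = 0.3407 × 0.3570 × 0.4922 = 0.05987

0.060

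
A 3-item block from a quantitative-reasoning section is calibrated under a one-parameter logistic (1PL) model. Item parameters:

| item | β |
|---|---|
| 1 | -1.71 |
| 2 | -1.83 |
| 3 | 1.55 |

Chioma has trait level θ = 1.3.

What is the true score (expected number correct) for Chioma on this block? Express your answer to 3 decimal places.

2.349

P(θ) = 1 / (1 + exp(−(θ − β)))
P_1 = 1/(1+e^{-3.0100}) = 0.9530
P_2 = 1/(1+e^{-3.1300}) = 0.9581
P_3 = 1/(1+e^{0.2500}) = 0.4378
E[score] = 0.9530 + 0.9581 + 0.4378 = 2.3490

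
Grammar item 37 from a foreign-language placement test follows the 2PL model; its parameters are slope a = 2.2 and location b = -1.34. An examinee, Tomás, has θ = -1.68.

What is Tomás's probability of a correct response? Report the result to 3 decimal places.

0.321

P(θ) = 1 / (1 + exp(−a(θ − b)))
Exponent: 2.2 × (-1.68 − (-1.34)) = -0.7480
1/(1 + e^{0.7480}) = 0.3213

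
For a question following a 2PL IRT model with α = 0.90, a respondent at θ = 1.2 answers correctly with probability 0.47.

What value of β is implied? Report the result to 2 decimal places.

1.33

P(θ) = 1 / (1 + exp(−α(θ − β)))
logit(0.47) = ln(0.47/0.53) = -0.1201
β = θ − logit/(α) = 1.2 − (-0.1201)/0.9000 = 1.3335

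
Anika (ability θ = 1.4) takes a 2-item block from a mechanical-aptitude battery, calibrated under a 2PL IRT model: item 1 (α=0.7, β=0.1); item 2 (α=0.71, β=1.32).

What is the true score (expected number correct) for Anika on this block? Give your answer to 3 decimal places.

P(θ) = 1 / (1 + exp(−α(θ − β)))
P_1 = 1/(1+e^{-0.9100}) = 0.7130
P_2 = 1/(1+e^{-0.0568}) = 0.5142
E[score] = 0.7130 + 0.5142 = 1.2272

1.227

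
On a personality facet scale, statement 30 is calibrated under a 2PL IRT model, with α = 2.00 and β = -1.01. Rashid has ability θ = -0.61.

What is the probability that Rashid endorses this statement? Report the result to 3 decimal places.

P(θ) = 1 / (1 + exp(−α(θ − β)))
Exponent: 2.00 × (-0.61 − (-1.01)) = 0.8000
1/(1 + e^{-0.8000}) = 0.6900

0.690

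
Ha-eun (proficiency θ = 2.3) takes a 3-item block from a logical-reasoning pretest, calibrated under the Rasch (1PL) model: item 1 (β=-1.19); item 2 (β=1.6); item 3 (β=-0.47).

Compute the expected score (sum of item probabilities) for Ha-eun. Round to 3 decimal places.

P(θ) = 1 / (1 + exp(−(θ − β)))
P_1 = 1/(1+e^{-3.4900}) = 0.9704
P_2 = 1/(1+e^{-0.7000}) = 0.6682
P_3 = 1/(1+e^{-2.7700}) = 0.9410
E[score] = 0.9704 + 0.6682 + 0.9410 = 2.5796

2.580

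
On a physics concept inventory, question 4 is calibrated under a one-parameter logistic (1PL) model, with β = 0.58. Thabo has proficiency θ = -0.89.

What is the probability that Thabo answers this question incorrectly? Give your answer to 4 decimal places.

0.8131

P(θ) = 1 / (1 + exp(−(θ − β)))
Exponent: (-0.89 − 0.58) = -1.4700
1/(1 + e^{1.4700}) = 0.1869
P = 0.1869
P(incorrect) = 1 − 0.1869 = 0.8131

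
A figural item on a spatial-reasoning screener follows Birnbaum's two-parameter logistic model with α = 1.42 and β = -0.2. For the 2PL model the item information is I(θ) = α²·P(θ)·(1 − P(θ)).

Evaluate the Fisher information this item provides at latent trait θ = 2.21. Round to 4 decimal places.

0.0617

P = 1/(1+e^{-3.4222}) = 0.9684
P(1−P) = 0.9684 × 0.0316 = 0.0306
I = α² × P(1−P) = 1.42² × 0.0306 = 0.06172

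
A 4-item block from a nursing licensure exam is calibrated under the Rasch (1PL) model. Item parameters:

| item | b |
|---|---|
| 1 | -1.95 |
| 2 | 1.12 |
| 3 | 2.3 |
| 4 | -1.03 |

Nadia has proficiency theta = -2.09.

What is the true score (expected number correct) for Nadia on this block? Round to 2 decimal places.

0.77

P(theta) = 1 / (1 + exp(−(theta − b)))
P_1 = 1/(1+e^{0.1400}) = 0.4651
P_2 = 1/(1+e^{3.2100}) = 0.0388
P_3 = 1/(1+e^{4.3900}) = 0.0122
P_4 = 1/(1+e^{1.0600}) = 0.2573
E[score] = 0.4651 + 0.0388 + 0.0122 + 0.2573 = 0.7734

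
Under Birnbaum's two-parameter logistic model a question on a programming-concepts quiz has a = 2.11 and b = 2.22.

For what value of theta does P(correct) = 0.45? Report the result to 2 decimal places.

2.12

P(theta) = 1 / (1 + exp(−a(theta − b)))
logit = ln(0.4500/0.5500) = -0.2007
theta = b + logit/(a) = 2.22 + (-0.2007)/2.1100 = 2.1249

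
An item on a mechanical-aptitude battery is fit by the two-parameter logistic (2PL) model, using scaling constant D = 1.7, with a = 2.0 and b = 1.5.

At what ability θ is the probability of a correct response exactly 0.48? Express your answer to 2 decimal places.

1.48

P(θ) = 1 / (1 + exp(−D·a(θ − b)))
logit = ln(0.4800/0.5200) = -0.0800
θ = b + logit/(1.7·a) = 1.5 + (-0.0800)/3.4000 = 1.4765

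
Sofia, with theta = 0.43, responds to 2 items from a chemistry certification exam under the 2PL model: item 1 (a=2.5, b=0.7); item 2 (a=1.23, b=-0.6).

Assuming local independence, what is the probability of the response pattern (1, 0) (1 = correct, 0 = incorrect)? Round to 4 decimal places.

P(theta) = 1 / (1 + exp(−a(theta − b)))
P_1 = 1/(1+e^{0.6750}) = 0.3374
P_2 = 1/(1+e^{-1.2669}) = 0.7802
L = P_1 × (1−P_2) = 0.3374 × 0.2198 = 0.07415

0.0742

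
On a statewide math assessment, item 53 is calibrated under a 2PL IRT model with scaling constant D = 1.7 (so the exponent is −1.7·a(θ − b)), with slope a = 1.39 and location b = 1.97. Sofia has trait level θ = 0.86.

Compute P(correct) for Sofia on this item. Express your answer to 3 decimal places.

P(θ) = 1 / (1 + exp(−D·a(θ − b)))
Exponent: 1.7 × 1.39 × (0.86 − 1.97) = -2.6229
1/(1 + e^{2.6229}) = 0.0677
P = 0.0677

0.068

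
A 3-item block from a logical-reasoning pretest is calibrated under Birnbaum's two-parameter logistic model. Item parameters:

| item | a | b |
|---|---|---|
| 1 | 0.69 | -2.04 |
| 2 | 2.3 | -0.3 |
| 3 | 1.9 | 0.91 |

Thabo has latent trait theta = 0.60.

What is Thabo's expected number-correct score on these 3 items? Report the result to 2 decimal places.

2.11

P(theta) = 1 / (1 + exp(−a(theta − b)))
P_1 = 1/(1+e^{-1.8216}) = 0.8608
P_2 = 1/(1+e^{-2.0700}) = 0.8880
P_3 = 1/(1+e^{0.5890}) = 0.3569
E[score] = 0.8608 + 0.8880 + 0.3569 = 2.1056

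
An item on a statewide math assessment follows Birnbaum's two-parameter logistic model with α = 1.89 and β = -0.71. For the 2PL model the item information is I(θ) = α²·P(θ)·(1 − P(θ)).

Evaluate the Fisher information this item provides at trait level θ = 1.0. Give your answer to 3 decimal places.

P = 1/(1+e^{-3.2319}) = 0.9620
P(1−P) = 0.9620 × 0.0380 = 0.0365
I = α² × P(1−P) = 1.89² × 0.0365 = 0.13052

0.131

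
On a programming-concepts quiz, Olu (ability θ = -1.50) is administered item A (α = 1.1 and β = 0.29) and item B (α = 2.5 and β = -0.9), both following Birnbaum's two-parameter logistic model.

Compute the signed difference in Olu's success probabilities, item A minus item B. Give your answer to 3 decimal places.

-0.060

P(θ) = 1 / (1 + exp(−α(θ − β)))
P_A = 0.1225
P_B = 0.1824
P_A − P_B = -0.0599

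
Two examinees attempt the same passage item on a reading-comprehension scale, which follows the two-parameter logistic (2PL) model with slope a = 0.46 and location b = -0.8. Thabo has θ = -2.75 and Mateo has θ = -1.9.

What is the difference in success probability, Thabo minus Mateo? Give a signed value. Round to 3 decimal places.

-0.086

P(θ) = 1 / (1 + exp(−a(θ − b)))
P(Thabo) = 0.2897  [exponent -0.8970]
P(Mateo) = 0.3761  [exponent -0.5060]
Difference = 0.2897 − 0.3761 = -0.0865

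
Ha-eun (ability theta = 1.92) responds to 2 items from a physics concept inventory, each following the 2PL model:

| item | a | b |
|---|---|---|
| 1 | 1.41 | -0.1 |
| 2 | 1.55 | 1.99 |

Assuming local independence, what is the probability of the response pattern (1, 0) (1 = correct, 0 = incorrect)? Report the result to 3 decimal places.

0.498

P(theta) = 1 / (1 + exp(−a(theta − b)))
P_1 = 1/(1+e^{-2.8482}) = 0.9452
P_2 = 1/(1+e^{0.1085}) = 0.4729
L = P_1 × (1−P_2) = 0.9452 × 0.5271 = 0.49823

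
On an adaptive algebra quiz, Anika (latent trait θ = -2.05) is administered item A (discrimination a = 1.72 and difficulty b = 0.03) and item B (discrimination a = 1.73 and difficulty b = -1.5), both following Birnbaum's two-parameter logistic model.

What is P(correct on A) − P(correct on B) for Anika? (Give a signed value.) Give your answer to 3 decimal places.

P(θ) = 1 / (1 + exp(−a(θ − b)))
P_A = 0.0272
P_B = 0.2786
P_A − P_B = -0.2514

-0.251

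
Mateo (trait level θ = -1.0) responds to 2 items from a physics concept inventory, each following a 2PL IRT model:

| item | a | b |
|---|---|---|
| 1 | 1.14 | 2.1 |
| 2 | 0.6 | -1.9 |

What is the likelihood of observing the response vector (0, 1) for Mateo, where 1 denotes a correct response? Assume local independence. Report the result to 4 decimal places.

P(θ) = 1 / (1 + exp(−a(θ − b)))
P_1 = 1/(1+e^{3.5340}) = 0.0284
P_2 = 1/(1+e^{-0.5400}) = 0.6318
L = (1−P_1) × P_2 = 0.9716 × 0.6318 = 0.61389

0.6139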